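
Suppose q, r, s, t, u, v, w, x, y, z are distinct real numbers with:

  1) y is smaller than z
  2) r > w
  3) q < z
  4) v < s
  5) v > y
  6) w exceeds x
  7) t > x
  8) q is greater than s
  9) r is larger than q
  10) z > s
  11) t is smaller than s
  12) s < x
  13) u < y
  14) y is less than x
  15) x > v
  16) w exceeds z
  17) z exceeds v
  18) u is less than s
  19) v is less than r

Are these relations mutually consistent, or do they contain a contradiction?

inconsistent

We have s < x stated directly, yet also x < t < s by chaining the others — so x < s. Contradiction.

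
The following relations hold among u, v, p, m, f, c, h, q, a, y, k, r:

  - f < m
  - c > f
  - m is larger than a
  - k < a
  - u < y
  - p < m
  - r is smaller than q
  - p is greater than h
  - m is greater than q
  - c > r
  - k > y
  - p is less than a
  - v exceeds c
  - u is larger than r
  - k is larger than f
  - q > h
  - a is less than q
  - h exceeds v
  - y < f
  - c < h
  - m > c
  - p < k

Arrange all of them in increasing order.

The consecutive links are each given: r < u; u < y; y < f; f < c; c < v; v < h; h < p; p < k; k < a; a < q; q < m.

r < u < y < f < c < v < h < p < k < a < q < m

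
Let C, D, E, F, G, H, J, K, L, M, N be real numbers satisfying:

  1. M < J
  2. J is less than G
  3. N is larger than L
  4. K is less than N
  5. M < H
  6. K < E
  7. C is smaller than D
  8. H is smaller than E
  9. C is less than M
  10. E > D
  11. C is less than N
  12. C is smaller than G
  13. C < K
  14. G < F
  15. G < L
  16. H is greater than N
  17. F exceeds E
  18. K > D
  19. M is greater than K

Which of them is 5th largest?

L

The consecutive relations fix a unique order: C < D < K < M < J < G < L < N < H < E < F.
Counting 5 from the largest end gives L.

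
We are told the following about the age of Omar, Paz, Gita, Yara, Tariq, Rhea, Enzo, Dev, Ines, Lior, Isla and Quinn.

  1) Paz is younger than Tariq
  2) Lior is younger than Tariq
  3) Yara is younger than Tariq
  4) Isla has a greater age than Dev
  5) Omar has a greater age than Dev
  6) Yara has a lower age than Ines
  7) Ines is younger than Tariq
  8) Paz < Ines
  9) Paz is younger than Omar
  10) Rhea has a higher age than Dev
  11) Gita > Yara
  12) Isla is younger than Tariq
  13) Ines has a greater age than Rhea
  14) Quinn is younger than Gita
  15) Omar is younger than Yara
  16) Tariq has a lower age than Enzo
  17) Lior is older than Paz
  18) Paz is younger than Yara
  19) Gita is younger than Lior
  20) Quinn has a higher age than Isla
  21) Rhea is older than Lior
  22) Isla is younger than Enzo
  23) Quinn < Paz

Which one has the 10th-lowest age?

Piecing the relations together gives one ordering: Dev < Isla < Quinn < Paz < Omar < Yara < Gita < Lior < Rhea < Ines < Tariq < Enzo.
Counting 10 from the smallest end gives Ines.

Ines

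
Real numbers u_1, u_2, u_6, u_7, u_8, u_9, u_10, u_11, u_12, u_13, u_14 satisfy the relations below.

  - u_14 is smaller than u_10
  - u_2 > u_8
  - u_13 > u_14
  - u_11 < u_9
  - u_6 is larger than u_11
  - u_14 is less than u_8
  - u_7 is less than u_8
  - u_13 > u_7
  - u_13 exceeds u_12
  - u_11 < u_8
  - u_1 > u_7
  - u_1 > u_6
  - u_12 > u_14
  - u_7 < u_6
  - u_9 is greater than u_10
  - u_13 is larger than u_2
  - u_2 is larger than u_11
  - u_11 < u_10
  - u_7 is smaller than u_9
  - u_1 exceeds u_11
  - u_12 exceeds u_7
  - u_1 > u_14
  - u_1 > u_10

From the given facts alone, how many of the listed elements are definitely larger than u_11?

7

From u_11 the given relations immediately reach u_10, u_9, u_8, u_2, u_6, u_1.
From those, u_13 — 7 in total.
No other element is forced above u_11 by the given relations, so the count is 7.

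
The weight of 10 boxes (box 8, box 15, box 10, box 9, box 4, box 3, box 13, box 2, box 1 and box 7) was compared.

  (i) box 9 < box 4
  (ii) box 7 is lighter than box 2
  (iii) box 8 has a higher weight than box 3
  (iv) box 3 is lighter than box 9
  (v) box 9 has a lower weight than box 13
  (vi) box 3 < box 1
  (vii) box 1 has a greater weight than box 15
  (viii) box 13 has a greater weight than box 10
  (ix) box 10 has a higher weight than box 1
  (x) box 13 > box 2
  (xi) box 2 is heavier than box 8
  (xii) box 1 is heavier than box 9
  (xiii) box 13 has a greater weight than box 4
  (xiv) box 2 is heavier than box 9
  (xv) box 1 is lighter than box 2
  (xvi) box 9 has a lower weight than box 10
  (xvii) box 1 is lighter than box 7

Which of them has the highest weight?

box 13

box 15 is not greatest since box 15 < box 1; box 3 is not greatest since box 3 < box 1; box 9 is not greatest since box 9 < box 1; box 1 is not greatest since box 1 < box 2; box 7 is not greatest since box 7 < box 2; box 4 is not greatest since box 4 < box 13; box 10 is not greatest since box 10 < box 13; box 8 is not greatest since box 8 < box 2; box 2 is not greatest since box 2 < box 13.
Only box 13 has nothing above it, so box 13 is the highest weight.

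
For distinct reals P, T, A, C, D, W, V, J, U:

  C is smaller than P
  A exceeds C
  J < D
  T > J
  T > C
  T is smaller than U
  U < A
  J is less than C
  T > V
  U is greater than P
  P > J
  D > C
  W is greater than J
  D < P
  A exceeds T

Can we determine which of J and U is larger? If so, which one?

J < C < D < P < U, by transitivity through C, D, P.
So U is larger.

U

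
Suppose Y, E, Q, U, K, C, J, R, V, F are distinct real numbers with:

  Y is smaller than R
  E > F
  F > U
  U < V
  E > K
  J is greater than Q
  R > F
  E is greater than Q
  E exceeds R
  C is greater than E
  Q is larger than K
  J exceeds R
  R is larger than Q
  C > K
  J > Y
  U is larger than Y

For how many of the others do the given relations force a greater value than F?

4

Directly above F: R, E.
One step further: C, J (4 so far).
No other element is forced above F by the given relations, so the count is 4.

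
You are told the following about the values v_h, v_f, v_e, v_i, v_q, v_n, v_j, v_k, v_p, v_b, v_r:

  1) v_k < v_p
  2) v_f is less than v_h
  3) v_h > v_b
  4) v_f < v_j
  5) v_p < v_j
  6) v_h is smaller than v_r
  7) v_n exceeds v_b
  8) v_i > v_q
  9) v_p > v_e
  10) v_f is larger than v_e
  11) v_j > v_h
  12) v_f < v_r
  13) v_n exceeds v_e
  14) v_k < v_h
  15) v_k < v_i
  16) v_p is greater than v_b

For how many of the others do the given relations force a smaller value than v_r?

5

The elements the relations force below v_r are v_b, v_k, v_e, v_f, v_h — no chain reaches any other.
That is 5.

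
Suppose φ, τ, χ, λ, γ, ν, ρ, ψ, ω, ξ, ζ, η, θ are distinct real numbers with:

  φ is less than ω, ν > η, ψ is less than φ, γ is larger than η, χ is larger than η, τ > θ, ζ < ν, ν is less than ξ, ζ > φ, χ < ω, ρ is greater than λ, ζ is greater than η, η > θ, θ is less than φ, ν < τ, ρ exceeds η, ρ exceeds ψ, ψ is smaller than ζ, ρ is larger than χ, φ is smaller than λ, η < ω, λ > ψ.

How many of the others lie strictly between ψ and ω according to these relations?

The relations place ψ below ω. An element lies strictly between them when it is forced above ψ and also forced below ω.
Above ψ: {φ, λ, ζ, ρ, ν, τ, ξ}. Below ω: {θ, φ, η, χ}.
Intersection: {φ} — 1.

1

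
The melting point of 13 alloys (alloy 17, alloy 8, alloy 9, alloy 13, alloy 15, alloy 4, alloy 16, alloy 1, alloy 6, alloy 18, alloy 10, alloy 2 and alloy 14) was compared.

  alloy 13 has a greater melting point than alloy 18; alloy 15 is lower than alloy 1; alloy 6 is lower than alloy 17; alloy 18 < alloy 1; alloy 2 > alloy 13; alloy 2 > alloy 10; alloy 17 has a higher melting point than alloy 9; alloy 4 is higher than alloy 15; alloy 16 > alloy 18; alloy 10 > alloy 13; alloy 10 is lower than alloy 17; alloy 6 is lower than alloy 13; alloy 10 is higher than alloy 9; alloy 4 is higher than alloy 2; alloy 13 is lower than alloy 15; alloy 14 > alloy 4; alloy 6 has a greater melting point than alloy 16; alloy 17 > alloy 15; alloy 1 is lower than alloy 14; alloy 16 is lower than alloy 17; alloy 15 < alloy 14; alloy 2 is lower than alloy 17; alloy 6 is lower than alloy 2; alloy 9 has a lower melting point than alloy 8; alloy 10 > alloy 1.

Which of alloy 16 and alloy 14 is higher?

The relevant relations are alloy 16 < alloy 6; alloy 6 < alloy 13; alloy 13 < alloy 15; alloy 15 < alloy 1; alloy 1 < alloy 10; alloy 10 < alloy 2; alloy 2 < alloy 4; alloy 4 < alloy 14.
Together: alloy 16 < alloy 6 < alloy 13 < alloy 15 < alloy 1 < alloy 10 < alloy 2 < alloy 4 < alloy 14.
So alloy 16 < alloy 14; alloy 14 is the higher of the two.

alloy 14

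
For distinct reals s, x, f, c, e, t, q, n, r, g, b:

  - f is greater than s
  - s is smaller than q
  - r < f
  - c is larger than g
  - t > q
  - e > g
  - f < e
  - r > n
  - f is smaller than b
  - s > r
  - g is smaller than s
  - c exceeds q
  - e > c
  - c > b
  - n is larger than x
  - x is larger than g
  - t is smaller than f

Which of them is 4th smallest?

Chaining the given pairs: g < x < n < r < s < q < t < f < b < c < e.
The 4th smallest is r.

r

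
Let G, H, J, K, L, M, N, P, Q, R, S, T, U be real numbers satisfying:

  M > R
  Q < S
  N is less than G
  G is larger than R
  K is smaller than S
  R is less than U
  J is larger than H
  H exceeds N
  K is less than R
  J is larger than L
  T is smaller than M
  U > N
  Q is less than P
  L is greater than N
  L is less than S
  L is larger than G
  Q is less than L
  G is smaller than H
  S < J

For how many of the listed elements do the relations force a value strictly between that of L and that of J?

The relations place L below J. An element lies strictly between them when it is forced above L and also forced below J.
Above L: {S}. Below J: {K, R, N, Q, G, S, H}.
Intersection: {S} — 1.

1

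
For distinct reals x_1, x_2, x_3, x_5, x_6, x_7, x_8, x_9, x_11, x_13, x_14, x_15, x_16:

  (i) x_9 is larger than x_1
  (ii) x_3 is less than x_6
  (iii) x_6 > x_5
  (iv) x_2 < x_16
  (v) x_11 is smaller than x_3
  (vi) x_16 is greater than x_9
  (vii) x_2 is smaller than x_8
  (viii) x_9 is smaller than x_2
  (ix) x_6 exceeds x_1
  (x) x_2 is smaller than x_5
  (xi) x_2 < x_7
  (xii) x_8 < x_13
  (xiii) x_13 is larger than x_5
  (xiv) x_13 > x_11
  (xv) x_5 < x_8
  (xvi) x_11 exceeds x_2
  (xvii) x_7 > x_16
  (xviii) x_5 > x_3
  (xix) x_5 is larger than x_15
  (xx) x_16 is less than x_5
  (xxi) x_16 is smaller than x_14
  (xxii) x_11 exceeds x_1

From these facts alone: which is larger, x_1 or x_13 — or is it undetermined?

x_13

x_1 < x_9 and x_9 < x_2 give x_1 < x_2.
Then x_2 < x_11 extends the chain to x_11.
With x_11 < x_3: x_1 < x_9 < x_2 < x_11 < x_3.
With x_3 < x_5: x_1 < x_9 < x_2 < x_11 < x_3 < x_5.
With x_5 < x_8: x_1 < x_9 < x_2 < x_11 < x_3 < x_5 < x_8.
Then x_8 < x_13 extends the chain to x_13.
So x_13 is larger.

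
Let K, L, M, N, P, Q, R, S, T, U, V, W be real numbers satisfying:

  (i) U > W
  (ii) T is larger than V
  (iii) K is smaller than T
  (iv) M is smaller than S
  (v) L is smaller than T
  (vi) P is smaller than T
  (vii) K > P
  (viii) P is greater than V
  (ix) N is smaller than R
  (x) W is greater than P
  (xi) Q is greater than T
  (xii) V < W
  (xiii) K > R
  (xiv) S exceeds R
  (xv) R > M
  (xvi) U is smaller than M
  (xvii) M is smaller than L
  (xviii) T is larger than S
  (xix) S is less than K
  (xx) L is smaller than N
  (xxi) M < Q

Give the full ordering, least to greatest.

V < P < W < U < M < L < N < R < S < K < T < Q

Each adjacent pair is fixed by a given relation: V < P; P < W; W < U; U < M; M < L; L < N; N < R; R < S; S < K; K < T; T < Q. Chaining them end to end gives the full order.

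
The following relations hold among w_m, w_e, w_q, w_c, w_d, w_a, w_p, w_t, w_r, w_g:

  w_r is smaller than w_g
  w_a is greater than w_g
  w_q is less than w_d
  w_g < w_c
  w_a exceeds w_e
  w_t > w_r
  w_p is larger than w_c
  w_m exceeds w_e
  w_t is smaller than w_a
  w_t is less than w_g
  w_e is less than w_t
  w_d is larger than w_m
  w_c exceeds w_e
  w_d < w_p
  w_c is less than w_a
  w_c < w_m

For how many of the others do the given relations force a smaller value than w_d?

The elements the relations force below w_d are w_r, w_e, w_q, w_t, w_g, w_c, w_m — no chain reaches any other.
That is 7.

7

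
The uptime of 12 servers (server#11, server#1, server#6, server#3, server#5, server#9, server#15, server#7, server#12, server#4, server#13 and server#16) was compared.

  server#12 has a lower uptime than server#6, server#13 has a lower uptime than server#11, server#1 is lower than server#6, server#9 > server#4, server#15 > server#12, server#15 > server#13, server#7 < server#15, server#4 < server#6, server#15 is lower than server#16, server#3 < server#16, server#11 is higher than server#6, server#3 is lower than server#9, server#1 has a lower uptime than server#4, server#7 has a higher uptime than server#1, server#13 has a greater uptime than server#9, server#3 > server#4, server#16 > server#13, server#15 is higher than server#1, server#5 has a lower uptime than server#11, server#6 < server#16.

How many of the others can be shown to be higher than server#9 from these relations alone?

4

Directly above server#9: server#13.
One step further: server#15, server#11, server#16 (4 so far).
No other element is forced above server#9 by the given relations, so the count is 4.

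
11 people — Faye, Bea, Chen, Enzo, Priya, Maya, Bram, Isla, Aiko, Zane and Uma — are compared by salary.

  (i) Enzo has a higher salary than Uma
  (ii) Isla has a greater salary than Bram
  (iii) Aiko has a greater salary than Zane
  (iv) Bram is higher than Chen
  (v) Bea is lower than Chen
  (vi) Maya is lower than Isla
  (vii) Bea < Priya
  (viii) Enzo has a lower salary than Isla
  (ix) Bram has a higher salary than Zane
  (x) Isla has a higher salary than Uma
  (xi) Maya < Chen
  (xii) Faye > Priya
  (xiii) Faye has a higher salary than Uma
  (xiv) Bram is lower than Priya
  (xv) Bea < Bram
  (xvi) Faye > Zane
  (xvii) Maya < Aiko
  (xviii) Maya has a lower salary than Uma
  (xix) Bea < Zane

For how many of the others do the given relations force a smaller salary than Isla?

7

The elements the relations force below Isla are Maya, Bea, Zane, Uma, Chen, Enzo, Bram — no chain reaches any other.
That is 7.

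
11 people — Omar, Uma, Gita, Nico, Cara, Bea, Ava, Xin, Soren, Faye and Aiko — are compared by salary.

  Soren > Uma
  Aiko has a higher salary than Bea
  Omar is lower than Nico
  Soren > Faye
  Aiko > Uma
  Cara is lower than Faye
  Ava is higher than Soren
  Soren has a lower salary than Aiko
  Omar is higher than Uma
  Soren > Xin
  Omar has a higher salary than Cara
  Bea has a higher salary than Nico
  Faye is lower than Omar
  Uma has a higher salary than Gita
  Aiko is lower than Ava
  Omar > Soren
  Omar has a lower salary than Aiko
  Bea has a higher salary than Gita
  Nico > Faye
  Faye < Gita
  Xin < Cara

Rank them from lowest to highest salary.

Nothing is placed below Xin, so it is least; from there Xin < Cara; Cara < Faye; Faye < Gita; Gita < Uma; Uma < Soren; Soren < Omar; Omar < Nico; Nico < Bea; Bea < Aiko; Aiko < Ava, each given directly.

Xin < Cara < Faye < Gita < Uma < Soren < Omar < Nico < Bea < Aiko < Ava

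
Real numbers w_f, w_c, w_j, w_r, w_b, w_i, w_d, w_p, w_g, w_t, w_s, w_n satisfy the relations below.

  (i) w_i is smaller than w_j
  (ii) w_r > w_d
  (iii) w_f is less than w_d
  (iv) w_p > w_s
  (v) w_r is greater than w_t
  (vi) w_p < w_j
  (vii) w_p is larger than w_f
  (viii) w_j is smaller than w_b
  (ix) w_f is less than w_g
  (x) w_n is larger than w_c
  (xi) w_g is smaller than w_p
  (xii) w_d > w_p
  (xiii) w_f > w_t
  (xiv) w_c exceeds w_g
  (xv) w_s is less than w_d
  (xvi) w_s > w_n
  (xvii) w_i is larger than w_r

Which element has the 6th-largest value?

w_p

Chaining the given pairs: w_t < w_f < w_g < w_c < w_n < w_s < w_p < w_d < w_r < w_i < w_j < w_b.
The 6th largest is w_p.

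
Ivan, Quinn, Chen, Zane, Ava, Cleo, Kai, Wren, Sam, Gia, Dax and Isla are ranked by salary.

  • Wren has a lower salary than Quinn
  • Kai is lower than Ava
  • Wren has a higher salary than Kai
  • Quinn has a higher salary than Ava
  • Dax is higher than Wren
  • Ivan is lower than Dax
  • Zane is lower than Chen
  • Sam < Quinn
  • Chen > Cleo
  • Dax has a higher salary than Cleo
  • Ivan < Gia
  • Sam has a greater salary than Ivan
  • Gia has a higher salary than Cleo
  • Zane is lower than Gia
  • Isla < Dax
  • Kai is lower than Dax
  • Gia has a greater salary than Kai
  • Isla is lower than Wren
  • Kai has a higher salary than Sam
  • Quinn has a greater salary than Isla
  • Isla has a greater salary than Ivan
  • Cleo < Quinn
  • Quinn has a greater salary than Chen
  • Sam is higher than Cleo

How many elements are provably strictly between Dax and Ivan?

The relations place Ivan below Dax. An element lies strictly between them when it is forced above Ivan and also forced below Dax.
Above Ivan: {Isla, Sam, Kai, Wren, Ava, Gia, Quinn}. Below Dax: {Cleo, Isla, Sam, Kai, Wren}.
Intersection: {Isla, Sam, Kai, Wren} — 4.

4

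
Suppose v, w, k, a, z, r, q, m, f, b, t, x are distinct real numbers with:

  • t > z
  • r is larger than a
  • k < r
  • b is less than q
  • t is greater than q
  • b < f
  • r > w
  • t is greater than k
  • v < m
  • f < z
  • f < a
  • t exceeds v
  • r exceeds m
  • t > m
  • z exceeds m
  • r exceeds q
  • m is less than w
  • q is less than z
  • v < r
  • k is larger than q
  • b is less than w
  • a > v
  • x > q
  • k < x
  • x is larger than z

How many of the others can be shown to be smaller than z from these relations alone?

5

The elements the relations force below z are b, f, q, v, m — no chain reaches any other.
That is 5.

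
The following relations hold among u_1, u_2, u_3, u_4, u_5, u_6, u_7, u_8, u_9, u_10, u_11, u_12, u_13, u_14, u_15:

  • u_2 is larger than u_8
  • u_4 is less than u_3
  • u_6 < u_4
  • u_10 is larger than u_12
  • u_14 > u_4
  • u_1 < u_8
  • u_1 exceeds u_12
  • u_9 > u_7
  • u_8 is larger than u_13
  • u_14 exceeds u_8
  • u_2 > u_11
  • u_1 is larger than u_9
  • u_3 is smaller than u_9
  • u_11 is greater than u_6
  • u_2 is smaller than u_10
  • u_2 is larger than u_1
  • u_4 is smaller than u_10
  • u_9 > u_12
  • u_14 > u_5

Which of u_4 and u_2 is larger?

u_4 < u_3 and u_3 < u_9 give u_4 < u_9.
With u_9 < u_1: u_4 < u_3 < u_9 < u_1.
With u_1 < u_8: u_4 < u_3 < u_9 < u_1 < u_8.
With u_8 < u_2: u_4 < u_3 < u_9 < u_1 < u_8 < u_2.
So u_4 < u_2; u_2 is the larger of the two.

u_2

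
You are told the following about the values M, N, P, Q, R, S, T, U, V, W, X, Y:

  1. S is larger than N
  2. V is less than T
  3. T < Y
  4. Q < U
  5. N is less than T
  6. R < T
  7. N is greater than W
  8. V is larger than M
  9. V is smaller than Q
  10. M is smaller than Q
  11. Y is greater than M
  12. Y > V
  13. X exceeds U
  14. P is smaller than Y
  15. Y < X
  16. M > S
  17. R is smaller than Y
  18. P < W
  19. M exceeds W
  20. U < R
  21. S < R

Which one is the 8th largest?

Piecing the relations together gives one ordering: P < W < N < S < M < V < Q < U < R < T < Y < X.
The 8th largest is M.

M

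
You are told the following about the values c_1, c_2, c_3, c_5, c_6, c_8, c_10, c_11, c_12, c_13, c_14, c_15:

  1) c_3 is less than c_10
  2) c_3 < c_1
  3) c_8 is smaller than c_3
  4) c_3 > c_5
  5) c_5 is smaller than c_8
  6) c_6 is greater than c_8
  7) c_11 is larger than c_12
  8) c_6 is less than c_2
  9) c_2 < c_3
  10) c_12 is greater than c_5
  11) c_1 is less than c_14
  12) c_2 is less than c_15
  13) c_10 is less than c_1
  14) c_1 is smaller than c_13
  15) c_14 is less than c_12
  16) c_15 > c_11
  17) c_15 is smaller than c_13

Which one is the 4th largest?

c_12

The consecutive relations fix a unique order: c_5 < c_8 < c_6 < c_2 < c_3 < c_10 < c_1 < c_14 < c_12 < c_11 < c_15 < c_13.
The 4th largest is c_12.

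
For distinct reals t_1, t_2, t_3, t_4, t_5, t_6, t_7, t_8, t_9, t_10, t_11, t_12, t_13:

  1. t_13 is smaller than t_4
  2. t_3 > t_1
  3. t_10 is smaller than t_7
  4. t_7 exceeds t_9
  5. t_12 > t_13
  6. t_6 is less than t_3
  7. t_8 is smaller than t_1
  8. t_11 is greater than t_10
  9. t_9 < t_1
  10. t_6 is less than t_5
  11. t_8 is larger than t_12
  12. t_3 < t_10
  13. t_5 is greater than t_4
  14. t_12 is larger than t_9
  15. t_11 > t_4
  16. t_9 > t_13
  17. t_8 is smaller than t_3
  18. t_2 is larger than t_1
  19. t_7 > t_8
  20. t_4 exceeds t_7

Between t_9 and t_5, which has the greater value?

Following the relations from t_9: t_9 < t_12 < t_8 < t_1 < t_3 < t_10 < t_7 < t_4 < t_5.
So t_9 < t_5; t_5 is the larger of the two.

t_5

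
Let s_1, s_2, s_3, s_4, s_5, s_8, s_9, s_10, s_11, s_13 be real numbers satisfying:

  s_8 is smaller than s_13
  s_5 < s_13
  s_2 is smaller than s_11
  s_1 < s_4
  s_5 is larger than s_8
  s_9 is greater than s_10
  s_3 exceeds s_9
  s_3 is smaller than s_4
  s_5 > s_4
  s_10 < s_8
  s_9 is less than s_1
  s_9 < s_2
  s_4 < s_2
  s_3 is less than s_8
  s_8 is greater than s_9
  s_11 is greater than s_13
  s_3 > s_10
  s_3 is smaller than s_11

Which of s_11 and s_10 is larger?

Link the given pairs in sequence: s_10 < s_9; s_9 < s_3; s_3 < s_4; s_4 < s_2; s_2 < s_11.
Together: s_10 < s_9 < s_3 < s_4 < s_2 < s_11.
So s_10 < s_11; s_11 is the larger of the two.

s_11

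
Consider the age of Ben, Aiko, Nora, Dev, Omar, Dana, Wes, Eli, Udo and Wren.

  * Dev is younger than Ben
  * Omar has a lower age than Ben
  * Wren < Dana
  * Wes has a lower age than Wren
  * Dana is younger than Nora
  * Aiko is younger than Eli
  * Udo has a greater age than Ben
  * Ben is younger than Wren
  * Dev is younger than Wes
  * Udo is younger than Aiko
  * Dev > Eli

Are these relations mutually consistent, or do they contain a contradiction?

inconsistent

We have Dev < Ben stated directly, yet also Ben < Udo < Aiko < Eli < Dev by chaining the others — so Ben < Dev. Contradiction.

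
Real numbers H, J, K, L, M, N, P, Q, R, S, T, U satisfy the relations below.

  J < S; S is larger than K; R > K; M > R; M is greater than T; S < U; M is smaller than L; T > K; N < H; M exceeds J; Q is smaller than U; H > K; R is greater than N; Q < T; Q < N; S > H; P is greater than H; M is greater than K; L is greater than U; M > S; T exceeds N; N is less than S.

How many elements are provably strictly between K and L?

6

The relations place K below L. An element lies strictly between them when it is forced above K and also forced below L.
Above K: {H, S, R, P, U, T, M}. Below L: {Q, N, H, J, S, R, U, T, M}.
Intersection: {H, S, R, U, T, M} — 6.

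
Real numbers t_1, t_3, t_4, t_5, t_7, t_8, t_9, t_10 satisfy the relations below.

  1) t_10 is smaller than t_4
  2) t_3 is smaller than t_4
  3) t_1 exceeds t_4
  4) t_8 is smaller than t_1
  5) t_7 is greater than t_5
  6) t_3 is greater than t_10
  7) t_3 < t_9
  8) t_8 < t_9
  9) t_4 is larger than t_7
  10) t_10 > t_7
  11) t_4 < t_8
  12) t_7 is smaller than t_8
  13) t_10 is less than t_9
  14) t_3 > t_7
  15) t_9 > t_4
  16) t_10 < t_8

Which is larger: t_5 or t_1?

t_1

t_5 < t_7 and t_7 < t_10 give t_5 < t_10.
With t_10 < t_3: t_5 < t_7 < t_10 < t_3.
Then t_3 < t_4 extends the chain to t_4.
With t_4 < t_8: t_5 < t_7 < t_10 < t_3 < t_4 < t_8.
With t_8 < t_1: t_5 < t_7 < t_10 < t_3 < t_4 < t_8 < t_1.
So t_5 < t_1; t_1 is the larger of the two.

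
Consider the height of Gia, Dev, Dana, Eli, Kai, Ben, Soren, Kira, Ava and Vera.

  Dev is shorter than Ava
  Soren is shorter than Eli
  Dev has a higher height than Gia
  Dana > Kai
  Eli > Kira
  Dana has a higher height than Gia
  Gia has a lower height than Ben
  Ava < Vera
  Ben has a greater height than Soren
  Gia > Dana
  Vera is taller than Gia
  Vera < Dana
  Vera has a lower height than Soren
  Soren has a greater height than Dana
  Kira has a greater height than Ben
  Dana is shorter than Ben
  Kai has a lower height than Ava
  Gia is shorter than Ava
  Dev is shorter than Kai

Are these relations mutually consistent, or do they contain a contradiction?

inconsistent

Chaining the given relations yields Gia < Dev < Kai < Ava < Vera < Dana, so Gia < Dana. But one relation states Dana < Gia. These cannot both hold.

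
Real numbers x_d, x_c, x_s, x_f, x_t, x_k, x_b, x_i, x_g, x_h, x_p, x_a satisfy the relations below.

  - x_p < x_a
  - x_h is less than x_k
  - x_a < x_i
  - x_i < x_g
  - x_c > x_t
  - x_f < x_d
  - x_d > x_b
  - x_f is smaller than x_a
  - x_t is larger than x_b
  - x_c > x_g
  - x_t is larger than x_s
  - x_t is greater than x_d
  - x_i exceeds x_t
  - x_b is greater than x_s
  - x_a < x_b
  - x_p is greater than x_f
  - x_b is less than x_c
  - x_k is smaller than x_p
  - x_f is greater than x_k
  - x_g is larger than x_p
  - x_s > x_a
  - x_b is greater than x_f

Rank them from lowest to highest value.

x_h < x_k < x_f < x_p < x_a < x_s < x_b < x_d < x_t < x_i < x_g < x_c

Nothing is placed below x_h, so it is least; from there x_h < x_k; x_k < x_f; x_f < x_p; x_p < x_a; x_a < x_s; x_s < x_b; x_b < x_d; x_d < x_t; x_t < x_i; x_i < x_g; x_g < x_c, each given directly.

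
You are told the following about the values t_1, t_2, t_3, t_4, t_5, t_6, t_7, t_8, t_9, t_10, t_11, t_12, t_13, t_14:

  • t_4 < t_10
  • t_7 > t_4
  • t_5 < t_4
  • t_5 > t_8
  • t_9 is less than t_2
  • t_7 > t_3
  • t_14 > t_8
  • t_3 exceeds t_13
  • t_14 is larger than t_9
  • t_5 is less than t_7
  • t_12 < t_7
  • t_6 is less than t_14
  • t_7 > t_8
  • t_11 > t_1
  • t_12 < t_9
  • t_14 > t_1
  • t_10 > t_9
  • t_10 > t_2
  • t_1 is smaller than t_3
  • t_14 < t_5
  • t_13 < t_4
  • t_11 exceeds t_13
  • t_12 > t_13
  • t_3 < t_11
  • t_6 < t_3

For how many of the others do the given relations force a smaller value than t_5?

Directly below t_5: t_8, t_14.
One step further: t_1, t_6, t_9 (5 so far).
One step further: t_12 (6 so far).
One step further: t_13 (7 so far).
No other element is forced below t_5 by the given relations, so the count is 7.

7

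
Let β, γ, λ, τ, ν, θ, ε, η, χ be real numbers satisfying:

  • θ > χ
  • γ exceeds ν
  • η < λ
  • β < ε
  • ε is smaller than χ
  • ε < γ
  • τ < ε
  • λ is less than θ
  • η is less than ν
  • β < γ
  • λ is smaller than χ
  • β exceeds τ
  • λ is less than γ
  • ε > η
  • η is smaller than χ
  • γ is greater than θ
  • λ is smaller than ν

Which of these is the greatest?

η is not greatest since η < λ; λ is not greatest since λ < γ; τ is not greatest since τ < β; β is not greatest since β < γ; ν is not greatest since ν < γ; ε is not greatest since ε < γ; χ is not greatest since χ < θ; θ is not greatest since θ < γ.
Only γ has nothing above it, so γ is the greatest.

γ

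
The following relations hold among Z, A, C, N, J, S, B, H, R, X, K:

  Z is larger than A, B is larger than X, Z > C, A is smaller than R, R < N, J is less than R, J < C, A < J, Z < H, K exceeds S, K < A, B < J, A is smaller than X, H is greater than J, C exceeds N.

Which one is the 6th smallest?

Piecing the relations together gives one ordering: S < K < A < X < B < J < R < N < C < Z < H.
The 6th smallest is J.

J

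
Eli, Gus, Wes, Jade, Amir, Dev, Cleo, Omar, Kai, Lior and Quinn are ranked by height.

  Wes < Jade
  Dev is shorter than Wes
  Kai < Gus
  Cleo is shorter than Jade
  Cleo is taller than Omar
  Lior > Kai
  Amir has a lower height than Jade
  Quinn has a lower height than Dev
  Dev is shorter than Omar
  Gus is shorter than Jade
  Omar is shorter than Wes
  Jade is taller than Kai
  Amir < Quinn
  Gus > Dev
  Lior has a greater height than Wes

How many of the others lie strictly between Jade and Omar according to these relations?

Chaining upward from Omar reaches: Wes, Lior, Cleo.
Chaining downward from Jade reaches: Amir, Quinn, Dev, Kai, Gus, Wes, Cleo.
Strictly between Omar and Jade are those in both lists: Wes, Cleo — 2 elements.

2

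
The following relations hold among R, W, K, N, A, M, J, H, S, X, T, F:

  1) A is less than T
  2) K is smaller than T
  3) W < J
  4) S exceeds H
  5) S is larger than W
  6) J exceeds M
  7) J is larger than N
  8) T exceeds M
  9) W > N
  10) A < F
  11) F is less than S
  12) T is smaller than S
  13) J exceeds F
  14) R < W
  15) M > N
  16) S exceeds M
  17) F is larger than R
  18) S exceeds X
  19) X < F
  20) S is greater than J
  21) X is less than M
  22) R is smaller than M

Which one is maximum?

S

H is not greatest since H < S; R is not greatest since R < W; N is not greatest since N < M; A is not greatest since A < F; X is not greatest since X < M; M is not greatest since M < T; W is not greatest since W < S; F is not greatest since F < J; K is not greatest since K < T; J is not greatest since J < S; T is not greatest since T < S.
Only S has nothing above it, so S is the maximum.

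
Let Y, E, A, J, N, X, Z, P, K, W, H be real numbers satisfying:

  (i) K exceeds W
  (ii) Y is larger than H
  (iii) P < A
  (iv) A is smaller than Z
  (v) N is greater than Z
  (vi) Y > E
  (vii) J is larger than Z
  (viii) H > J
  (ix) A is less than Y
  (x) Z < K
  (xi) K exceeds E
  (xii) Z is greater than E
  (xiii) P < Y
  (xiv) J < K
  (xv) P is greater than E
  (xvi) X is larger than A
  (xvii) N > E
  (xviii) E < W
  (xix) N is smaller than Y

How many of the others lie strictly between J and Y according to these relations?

1

Chaining upward from J reaches: K, H.
Chaining downward from Y reaches: E, P, A, Z, N, H.
Strictly between J and Y are those in both lists: H — 1 element.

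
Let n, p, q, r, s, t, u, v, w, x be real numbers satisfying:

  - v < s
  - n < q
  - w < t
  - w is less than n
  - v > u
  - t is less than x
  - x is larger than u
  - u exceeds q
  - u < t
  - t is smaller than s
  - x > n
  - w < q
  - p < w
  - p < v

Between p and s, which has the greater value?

s

p < w < n < q < u < t < s, by transitivity through w, n, q, u, t.
So p < s; s is the larger of the two.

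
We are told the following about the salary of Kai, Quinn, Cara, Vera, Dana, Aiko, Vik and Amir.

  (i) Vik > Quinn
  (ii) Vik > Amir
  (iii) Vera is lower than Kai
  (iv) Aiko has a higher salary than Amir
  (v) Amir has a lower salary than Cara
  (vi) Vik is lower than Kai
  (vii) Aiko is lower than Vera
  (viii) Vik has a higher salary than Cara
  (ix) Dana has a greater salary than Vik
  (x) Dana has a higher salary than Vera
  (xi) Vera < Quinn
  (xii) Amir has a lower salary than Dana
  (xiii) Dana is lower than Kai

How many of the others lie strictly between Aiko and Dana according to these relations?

3

Chaining upward from Aiko reaches: Vera, Quinn, Vik, Kai.
Chaining downward from Dana reaches: Amir, Vera, Quinn, Cara, Vik.
Strictly between Aiko and Dana are those in both lists: Vera, Quinn, Vik — 3 elements.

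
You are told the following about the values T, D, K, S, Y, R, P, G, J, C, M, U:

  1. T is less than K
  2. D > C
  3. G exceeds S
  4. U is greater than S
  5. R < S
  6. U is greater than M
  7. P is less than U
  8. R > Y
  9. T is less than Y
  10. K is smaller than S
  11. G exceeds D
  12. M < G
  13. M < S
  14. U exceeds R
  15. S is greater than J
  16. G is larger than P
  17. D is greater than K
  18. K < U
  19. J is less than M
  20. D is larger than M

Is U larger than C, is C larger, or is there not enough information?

undetermined

Following every chain through C: above C we get D, G.
U is not reached, and no chain runs the other way from U to C.
So the given relations leave the order of C and U undetermined.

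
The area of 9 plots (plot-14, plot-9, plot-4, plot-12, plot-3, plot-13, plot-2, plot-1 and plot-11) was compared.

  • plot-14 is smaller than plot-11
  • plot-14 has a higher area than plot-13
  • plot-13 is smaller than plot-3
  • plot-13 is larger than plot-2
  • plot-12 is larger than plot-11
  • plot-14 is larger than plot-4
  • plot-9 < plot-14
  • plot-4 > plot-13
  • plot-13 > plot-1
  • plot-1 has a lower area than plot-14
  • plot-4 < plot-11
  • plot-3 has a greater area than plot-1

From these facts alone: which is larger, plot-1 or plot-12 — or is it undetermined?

Link the given pairs in sequence: plot-1 < plot-13; plot-13 < plot-4; plot-4 < plot-14; plot-14 < plot-11; plot-11 < plot-12.
Together: plot-1 < plot-13 < plot-4 < plot-14 < plot-11 < plot-12.
So plot-12 is larger.

plot-12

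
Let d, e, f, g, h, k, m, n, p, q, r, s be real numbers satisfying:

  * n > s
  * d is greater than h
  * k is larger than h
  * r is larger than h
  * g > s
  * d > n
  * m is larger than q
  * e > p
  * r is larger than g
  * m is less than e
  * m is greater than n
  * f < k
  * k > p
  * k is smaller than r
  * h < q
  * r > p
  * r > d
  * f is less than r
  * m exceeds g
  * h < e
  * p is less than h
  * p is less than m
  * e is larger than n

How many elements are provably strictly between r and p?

Chaining upward from p reaches: h, q, d, k, m, e.
Chaining downward from r reaches: s, h, g, f, n, d, k.
Strictly between p and r are those in both lists: h, d, k — 3 elements.

3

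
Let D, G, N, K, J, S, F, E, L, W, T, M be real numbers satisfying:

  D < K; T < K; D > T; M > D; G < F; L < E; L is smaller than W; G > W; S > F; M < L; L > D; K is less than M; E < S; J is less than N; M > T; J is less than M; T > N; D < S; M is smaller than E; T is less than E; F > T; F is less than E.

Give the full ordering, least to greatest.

J < N < T < D < K < M < L < W < G < F < E < S

The consecutive links are each given: J < N; N < T; T < D; D < K; K < M; M < L; L < W; W < G; G < F; F < E; E < S.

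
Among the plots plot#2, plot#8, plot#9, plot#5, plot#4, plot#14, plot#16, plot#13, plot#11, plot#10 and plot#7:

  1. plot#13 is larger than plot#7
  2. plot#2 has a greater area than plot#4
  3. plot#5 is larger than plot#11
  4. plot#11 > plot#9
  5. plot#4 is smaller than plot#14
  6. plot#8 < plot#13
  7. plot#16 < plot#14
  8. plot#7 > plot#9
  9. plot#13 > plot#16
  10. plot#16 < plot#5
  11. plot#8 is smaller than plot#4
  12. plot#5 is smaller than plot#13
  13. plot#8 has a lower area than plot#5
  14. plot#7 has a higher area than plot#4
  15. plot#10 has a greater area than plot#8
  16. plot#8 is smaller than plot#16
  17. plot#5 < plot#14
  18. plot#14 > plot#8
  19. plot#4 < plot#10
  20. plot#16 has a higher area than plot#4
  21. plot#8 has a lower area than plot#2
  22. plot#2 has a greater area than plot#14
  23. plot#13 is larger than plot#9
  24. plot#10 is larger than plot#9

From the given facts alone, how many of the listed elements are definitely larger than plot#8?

8

The elements the relations force above plot#8 are plot#4, plot#16, plot#5, plot#14, plot#2, plot#10, plot#7, plot#13 — no chain reaches any other.
That is 8.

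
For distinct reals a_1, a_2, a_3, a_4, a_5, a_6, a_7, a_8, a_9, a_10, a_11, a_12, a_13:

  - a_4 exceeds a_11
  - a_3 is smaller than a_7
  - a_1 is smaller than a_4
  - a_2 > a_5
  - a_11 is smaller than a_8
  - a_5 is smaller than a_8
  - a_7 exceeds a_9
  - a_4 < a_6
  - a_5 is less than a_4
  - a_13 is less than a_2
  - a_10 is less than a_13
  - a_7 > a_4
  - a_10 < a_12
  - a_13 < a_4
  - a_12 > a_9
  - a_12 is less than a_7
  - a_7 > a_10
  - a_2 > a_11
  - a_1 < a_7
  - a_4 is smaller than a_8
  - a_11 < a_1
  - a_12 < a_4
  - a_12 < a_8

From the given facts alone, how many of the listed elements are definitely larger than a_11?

6

From a_11 the given relations immediately reach a_1, a_4, a_2, a_8.
From those, a_6, a_7 — 6 in total.
No other element is forced above a_11 by the given relations, so the count is 6.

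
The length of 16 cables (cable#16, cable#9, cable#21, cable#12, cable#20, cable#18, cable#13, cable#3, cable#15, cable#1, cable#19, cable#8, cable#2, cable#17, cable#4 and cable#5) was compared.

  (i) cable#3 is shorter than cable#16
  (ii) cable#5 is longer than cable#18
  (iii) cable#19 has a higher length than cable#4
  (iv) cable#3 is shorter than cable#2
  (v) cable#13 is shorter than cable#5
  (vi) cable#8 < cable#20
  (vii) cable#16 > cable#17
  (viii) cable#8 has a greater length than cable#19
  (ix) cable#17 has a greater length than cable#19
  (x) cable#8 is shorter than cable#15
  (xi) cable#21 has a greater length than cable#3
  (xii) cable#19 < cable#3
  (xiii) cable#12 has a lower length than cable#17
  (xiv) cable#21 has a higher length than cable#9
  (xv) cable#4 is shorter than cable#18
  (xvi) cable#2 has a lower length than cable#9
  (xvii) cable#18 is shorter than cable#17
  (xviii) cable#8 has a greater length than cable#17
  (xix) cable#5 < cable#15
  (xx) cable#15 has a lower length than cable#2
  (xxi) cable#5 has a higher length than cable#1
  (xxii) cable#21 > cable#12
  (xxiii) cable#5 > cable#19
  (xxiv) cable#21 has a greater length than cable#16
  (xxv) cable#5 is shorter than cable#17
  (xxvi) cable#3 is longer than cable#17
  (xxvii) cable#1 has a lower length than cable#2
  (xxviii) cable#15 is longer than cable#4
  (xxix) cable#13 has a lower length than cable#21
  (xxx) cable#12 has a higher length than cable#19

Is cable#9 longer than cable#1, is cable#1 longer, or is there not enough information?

cable#1 < cable#5 and cable#5 < cable#17 give cable#1 < cable#17.
Then cable#17 < cable#8 extends the chain to cable#8.
With cable#8 < cable#15: cable#1 < cable#5 < cable#17 < cable#8 < cable#15.
Then cable#15 < cable#2 extends the chain to cable#2.
With cable#2 < cable#9: cable#1 < cable#5 < cable#17 < cable#8 < cable#15 < cable#2 < cable#9.
So cable#9 is longer.

cable#9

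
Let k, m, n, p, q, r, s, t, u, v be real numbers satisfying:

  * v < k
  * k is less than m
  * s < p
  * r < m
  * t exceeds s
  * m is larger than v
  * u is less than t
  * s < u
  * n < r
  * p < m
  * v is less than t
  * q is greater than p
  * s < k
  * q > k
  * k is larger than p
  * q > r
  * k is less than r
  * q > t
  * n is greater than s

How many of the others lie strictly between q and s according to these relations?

Chaining upward from s reaches: p, n, k, r, m, u, t.
Chaining downward from q reaches: v, p, n, k, r, u, t.
Strictly between s and q are those in both lists: p, n, k, r, u, t — 6 elements.

6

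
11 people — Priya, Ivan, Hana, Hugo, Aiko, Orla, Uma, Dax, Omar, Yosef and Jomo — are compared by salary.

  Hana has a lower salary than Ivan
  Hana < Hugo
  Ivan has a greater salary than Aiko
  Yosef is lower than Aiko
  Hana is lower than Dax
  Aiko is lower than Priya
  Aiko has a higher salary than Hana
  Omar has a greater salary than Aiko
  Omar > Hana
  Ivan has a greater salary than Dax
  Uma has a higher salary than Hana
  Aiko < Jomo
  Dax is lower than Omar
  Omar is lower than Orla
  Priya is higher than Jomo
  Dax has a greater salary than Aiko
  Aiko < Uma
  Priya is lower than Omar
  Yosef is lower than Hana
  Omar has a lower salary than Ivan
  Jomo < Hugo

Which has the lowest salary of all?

Hana is not least since Yosef < Hana; Aiko is not least since Yosef < Aiko; Uma is not least since Hana < Uma; Jomo is not least since Aiko < Jomo; Hugo is not least since Jomo < Hugo; Dax is not least since Hana < Dax; Priya is not least since Aiko < Priya; Omar is not least since Aiko < Omar; Ivan is not least since Omar < Ivan; Orla is not least since Omar < Orla.
Only Yosef has nothing below it, so Yosef is the lowest salary.

Yosef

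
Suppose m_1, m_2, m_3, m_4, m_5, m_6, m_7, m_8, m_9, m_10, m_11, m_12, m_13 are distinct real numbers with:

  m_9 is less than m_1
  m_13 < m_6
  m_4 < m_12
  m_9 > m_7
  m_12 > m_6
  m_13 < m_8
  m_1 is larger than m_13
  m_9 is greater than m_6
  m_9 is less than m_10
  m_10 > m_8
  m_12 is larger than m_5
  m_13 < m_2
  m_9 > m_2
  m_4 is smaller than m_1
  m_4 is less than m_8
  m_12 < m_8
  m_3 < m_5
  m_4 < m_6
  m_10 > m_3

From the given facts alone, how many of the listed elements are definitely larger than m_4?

Directly above m_4: m_6, m_12, m_8, m_1.
One step further: m_9, m_10 (6 so far).
Nothing else is reachable above m_4; 6 in all.

6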